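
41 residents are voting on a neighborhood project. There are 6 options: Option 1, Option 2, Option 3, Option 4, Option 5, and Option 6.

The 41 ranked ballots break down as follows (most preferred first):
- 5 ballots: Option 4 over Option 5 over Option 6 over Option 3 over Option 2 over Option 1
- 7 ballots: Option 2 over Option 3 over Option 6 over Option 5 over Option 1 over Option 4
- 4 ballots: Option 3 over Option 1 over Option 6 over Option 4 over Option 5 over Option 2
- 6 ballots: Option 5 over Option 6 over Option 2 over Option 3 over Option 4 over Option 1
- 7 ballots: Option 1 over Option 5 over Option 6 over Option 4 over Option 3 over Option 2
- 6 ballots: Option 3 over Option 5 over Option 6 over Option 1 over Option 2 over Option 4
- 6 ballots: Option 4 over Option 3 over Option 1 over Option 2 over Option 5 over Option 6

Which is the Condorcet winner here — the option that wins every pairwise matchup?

Option 3

Option 3 vs Option 1: 34–7
Option 3 vs Option 2: 28–13
Option 3 vs Option 4: 23–18
Option 3 vs Option 5: 23–18
Option 3 vs Option 6: 23–18
Option 3 beats every other option.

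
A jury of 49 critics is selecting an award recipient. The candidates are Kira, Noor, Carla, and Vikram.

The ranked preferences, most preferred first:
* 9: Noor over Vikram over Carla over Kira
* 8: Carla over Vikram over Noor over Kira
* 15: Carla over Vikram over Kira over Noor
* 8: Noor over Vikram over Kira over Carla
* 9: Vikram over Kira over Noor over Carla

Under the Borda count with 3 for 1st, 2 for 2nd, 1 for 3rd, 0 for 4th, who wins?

Kira: 9×0 + 8×0 + 15×1 + 8×1 + 9×2 = 41
Noor: 9×3 + 8×1 + 15×0 + 8×3 + 9×1 = 68
Carla: 9×1 + 8×3 + 15×3 + 8×0 + 9×0 = 78
Vikram: 9×2 + 8×2 + 15×2 + 8×2 + 9×3 = 107

Vikram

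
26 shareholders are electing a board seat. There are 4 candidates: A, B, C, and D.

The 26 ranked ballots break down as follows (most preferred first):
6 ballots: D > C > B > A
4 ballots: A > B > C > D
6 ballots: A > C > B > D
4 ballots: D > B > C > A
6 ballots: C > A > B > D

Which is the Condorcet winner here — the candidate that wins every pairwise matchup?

C

C vs A: 16–10
C vs B: 18–8
C vs D: 16–10
C beats every other candidate.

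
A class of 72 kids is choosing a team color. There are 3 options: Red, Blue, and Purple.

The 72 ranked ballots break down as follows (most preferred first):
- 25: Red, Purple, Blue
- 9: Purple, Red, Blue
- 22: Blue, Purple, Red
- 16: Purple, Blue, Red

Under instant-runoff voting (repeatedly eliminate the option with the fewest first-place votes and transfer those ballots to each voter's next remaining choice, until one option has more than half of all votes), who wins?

Purple

Round 1: Red 25, Blue 22, Purple 25. Blue eliminated.
Round 2: Red 25, Purple 47. Purple has a majority (≥37).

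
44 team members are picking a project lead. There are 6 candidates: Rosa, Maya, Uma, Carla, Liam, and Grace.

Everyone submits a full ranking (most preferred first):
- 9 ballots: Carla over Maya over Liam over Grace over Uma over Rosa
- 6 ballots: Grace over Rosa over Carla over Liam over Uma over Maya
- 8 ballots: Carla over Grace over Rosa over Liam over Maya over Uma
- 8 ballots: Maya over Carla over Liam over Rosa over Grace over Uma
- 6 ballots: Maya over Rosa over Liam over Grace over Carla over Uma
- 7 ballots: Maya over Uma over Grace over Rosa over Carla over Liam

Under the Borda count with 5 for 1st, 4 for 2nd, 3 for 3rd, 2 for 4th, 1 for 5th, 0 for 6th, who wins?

Rosa: 9×0 + 6×4 + 8×3 + 8×2 + 6×4 + 7×2 = 102
Maya: 9×4 + 6×0 + 8×1 + 8×5 + 6×5 + 7×5 = 149
Uma: 9×1 + 6×1 + 8×0 + 8×0 + 6×0 + 7×4 = 43
Carla: 9×5 + 6×3 + 8×5 + 8×4 + 6×1 + 7×1 = 148
Liam: 9×3 + 6×2 + 8×2 + 8×3 + 6×3 + 7×0 = 97
Grace: 9×2 + 6×5 + 8×4 + 8×1 + 6×2 + 7×3 = 121

Maya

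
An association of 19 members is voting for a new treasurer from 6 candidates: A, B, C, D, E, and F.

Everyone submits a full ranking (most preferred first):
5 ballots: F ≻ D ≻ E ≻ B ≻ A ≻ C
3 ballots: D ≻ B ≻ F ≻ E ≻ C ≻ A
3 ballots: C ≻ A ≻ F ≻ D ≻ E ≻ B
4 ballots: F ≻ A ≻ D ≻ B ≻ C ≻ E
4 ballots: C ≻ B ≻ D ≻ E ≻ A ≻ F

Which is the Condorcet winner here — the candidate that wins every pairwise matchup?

F

F vs A: 12–7
F vs B: 12–7
F vs C: 12–7
F vs D: 12–7
F vs E: 15–4
F beats every other candidate.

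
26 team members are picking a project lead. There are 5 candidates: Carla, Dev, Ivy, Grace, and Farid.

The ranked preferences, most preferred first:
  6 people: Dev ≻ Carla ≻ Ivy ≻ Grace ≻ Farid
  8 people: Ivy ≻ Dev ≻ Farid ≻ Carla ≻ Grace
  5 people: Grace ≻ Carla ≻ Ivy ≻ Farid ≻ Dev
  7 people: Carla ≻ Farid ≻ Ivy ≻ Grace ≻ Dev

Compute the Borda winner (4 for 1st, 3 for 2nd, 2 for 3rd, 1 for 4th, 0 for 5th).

Carla: 6×3 + 8×1 + 5×3 + 7×4 = 69
Dev: 6×4 + 8×3 + 5×0 + 7×0 = 48
Ivy: 6×2 + 8×4 + 5×2 + 7×2 = 68
Grace: 6×1 + 8×0 + 5×4 + 7×1 = 33
Farid: 6×0 + 8×2 + 5×1 + 7×3 = 42

Carla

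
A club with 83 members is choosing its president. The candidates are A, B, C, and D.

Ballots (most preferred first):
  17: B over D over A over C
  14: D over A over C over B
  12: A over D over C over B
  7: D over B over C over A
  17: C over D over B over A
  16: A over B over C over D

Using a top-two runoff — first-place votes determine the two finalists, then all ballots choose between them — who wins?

Round 1 first-place votes: A 28, B 17, C 17, D 21. A and D advance.
Runoff: A is ranked above D on 28 ballots, D above A on 55.

D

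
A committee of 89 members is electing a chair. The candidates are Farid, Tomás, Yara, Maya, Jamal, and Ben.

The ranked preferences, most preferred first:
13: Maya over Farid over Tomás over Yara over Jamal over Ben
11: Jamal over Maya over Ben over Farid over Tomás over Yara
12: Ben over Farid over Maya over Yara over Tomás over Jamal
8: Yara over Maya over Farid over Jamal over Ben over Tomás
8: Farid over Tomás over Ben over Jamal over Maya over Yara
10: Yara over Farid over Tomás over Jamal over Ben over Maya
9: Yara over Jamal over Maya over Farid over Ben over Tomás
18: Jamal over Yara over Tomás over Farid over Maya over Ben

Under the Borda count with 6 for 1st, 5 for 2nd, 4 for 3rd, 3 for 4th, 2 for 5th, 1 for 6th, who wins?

Farid: 13×5 + 11×3 + 12×5 + 8×4 + 8×6 + 10×5 + 9×3 + 18×3 = 369
Tomás: 13×4 + 11×2 + 12×2 + 8×1 + 8×5 + 10×4 + 9×1 + 18×4 = 267
Yara: 13×3 + 11×1 + 12×3 + 8×6 + 8×1 + 10×6 + 9×6 + 18×5 = 346
Maya: 13×6 + 11×5 + 12×4 + 8×5 + 8×2 + 10×1 + 9×4 + 18×2 = 319
Jamal: 13×2 + 11×6 + 12×1 + 8×3 + 8×3 + 10×3 + 9×5 + 18×6 = 335
Ben: 13×1 + 11×4 + 12×6 + 8×2 + 8×4 + 10×2 + 9×2 + 18×1 = 233

Farid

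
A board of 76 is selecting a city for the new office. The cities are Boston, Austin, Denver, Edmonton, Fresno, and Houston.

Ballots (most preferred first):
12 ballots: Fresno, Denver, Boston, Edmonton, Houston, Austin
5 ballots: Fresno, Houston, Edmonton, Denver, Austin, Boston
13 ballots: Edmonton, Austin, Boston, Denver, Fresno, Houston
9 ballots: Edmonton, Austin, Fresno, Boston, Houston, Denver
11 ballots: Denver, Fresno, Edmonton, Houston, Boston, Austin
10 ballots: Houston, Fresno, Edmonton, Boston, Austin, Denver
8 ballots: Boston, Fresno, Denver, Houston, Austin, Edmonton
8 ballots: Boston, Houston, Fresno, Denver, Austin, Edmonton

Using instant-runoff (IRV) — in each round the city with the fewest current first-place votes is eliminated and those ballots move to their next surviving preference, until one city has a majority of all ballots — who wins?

Round 1: Boston 16, Austin 0, Denver 11, Edmonton 22, Fresno 17, Houston 10. Austin eliminated.
Round 2: Boston 16, Denver 11, Edmonton 22, Fresno 17, Houston 10. Houston eliminated.
Round 3: Boston 16, Denver 11, Edmonton 22, Fresno 27. Denver eliminated.
Round 4: Boston 16, Edmonton 22, Fresno 38. Boston eliminated.
Round 5: Edmonton 22, Fresno 54. Fresno has a majority (≥39).

Fresno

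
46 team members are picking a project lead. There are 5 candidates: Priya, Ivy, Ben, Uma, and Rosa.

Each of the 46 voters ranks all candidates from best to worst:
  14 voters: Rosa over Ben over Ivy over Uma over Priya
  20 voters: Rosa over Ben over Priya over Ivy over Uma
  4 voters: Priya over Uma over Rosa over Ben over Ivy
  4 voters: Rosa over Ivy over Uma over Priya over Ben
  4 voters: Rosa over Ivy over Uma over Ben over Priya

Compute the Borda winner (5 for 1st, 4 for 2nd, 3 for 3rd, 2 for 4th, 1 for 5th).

Rosa

Priya: 14×1 + 20×3 + 4×5 + 4×2 + 4×1 = 106
Ivy: 14×3 + 20×2 + 4×1 + 4×4 + 4×4 = 118
Ben: 14×4 + 20×4 + 4×2 + 4×1 + 4×2 = 156
Uma: 14×2 + 20×1 + 4×4 + 4×3 + 4×3 = 88
Rosa: 14×5 + 20×5 + 4×3 + 4×5 + 4×5 = 222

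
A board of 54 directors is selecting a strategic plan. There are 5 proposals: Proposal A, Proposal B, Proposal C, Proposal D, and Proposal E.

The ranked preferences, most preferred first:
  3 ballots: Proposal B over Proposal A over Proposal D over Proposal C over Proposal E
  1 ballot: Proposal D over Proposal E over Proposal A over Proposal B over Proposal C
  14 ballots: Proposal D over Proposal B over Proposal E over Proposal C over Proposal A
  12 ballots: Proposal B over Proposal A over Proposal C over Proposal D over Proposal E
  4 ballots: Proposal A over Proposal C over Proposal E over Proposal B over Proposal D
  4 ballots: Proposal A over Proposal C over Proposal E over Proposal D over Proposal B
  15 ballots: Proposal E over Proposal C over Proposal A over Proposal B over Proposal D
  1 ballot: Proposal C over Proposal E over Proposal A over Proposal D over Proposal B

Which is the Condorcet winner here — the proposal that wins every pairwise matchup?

Proposal B vs Proposal A: 29–25
Proposal B vs Proposal C: 30–24
Proposal B vs Proposal D: 34–20
Proposal B vs Proposal E: 29–25
Proposal B beats every other proposal.

Proposal B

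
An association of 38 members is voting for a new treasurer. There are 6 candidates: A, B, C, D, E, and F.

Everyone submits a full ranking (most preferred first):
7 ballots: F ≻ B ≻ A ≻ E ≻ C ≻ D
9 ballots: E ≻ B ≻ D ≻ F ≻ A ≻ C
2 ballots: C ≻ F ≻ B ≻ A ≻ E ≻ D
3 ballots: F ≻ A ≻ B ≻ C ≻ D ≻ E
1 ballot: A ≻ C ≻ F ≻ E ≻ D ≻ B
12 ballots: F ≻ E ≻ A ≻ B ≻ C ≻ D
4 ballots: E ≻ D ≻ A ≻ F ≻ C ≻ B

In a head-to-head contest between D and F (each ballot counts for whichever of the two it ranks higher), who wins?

D is ranked above F on 13 ballots; F above D on 25.

F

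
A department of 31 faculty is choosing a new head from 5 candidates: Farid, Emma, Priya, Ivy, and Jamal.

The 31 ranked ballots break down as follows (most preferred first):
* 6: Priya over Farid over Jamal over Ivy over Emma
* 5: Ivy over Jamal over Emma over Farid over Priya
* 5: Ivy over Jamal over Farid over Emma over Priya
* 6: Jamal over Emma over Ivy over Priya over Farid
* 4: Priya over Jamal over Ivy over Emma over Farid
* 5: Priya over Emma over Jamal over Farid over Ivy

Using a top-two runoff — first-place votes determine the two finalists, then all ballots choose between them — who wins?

Ivy

Round 1 first-place votes: Farid 0, Emma 0, Priya 15, Ivy 10, Jamal 6. Priya and Ivy advance.
Runoff: Priya is ranked above Ivy on 15 ballots, Ivy above Priya on 16.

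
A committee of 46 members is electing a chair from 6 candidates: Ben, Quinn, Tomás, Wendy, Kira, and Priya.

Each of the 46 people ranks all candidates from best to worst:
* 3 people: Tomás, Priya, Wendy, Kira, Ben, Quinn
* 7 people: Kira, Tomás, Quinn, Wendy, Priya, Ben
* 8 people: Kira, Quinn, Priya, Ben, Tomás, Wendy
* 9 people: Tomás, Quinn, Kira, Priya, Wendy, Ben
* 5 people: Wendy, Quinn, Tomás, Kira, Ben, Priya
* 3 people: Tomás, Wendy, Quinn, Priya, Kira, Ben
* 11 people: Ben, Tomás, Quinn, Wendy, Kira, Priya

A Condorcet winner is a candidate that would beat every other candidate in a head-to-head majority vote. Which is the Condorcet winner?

Tomás vs Ben: 27–19
Tomás vs Quinn: 33–13
Tomás vs Wendy: 41–5
Tomás vs Kira: 31–15
Tomás vs Priya: 38–8
Tomás beats every other candidate.

Tomás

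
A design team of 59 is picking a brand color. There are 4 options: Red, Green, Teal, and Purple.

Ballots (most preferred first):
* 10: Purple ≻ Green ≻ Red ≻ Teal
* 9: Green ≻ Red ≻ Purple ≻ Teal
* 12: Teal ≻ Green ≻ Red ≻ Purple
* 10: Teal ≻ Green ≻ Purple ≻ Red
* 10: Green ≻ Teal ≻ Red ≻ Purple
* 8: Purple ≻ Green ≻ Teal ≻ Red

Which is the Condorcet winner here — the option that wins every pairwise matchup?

Green vs Red: 59–0
Green vs Teal: 37–22
Green vs Purple: 41–18
Green beats every other option.

Green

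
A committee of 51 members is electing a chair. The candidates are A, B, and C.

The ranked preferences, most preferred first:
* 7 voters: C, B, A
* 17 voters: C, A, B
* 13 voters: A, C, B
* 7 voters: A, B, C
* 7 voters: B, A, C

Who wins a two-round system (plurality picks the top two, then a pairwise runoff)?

A

Round 1 first-place votes: A 20, B 7, C 24. C and A advance.
Runoff: C is ranked above A on 24 ballots, A above C on 27.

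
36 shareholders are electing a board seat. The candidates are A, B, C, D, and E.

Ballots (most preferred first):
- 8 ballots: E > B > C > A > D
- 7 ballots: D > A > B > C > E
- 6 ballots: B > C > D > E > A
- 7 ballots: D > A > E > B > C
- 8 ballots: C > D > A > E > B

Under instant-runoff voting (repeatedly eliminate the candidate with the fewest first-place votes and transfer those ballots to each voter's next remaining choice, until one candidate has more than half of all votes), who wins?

C

Round 1: A 0, B 6, C 8, D 14, E 8. A eliminated.
Round 2: B 6, C 8, D 14, E 8. B eliminated.
Round 3: C 14, D 14, E 8. E eliminated.
Round 4: C 22, D 14. C has a majority (≥19).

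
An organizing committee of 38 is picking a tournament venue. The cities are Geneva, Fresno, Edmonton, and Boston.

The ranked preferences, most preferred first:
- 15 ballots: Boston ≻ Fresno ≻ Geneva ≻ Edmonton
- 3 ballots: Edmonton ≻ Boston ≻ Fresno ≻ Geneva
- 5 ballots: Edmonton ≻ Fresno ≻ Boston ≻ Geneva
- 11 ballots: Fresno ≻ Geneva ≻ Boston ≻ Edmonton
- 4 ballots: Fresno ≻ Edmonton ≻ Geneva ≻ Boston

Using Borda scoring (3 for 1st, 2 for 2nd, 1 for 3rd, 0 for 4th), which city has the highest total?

Geneva: 15×1 + 3×0 + 5×0 + 11×2 + 4×1 = 41
Fresno: 15×2 + 3×1 + 5×2 + 11×3 + 4×3 = 88
Edmonton: 15×0 + 3×3 + 5×3 + 11×0 + 4×2 = 32
Boston: 15×3 + 3×2 + 5×1 + 11×1 + 4×0 = 67

Fresno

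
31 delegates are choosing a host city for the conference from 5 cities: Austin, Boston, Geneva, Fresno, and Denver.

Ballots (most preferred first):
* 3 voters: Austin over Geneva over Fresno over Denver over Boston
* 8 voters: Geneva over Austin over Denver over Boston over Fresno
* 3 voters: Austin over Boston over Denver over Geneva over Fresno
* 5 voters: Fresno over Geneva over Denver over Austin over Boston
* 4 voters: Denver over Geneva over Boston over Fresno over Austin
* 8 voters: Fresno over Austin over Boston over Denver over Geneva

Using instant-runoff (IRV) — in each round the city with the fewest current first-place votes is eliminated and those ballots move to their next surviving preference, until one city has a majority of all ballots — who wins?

Round 1: Austin 6, Boston 0, Geneva 8, Fresno 13, Denver 4. Boston eliminated.
Round 2: Austin 6, Geneva 8, Fresno 13, Denver 4. Denver eliminated.
Round 3: Austin 6, Geneva 12, Fresno 13. Austin eliminated.
Round 4: Geneva 18, Fresno 13. Geneva has a majority (≥16).

Geneva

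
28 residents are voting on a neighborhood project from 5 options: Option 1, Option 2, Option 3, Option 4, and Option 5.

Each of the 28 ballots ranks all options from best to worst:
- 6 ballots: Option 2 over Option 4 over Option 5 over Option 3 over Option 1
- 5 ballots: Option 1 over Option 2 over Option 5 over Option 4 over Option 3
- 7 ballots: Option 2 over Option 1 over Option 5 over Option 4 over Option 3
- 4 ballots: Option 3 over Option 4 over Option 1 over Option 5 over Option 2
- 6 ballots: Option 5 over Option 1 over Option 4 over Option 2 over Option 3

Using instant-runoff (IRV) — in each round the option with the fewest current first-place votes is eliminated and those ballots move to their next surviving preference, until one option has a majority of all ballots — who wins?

Option 1

Round 1: Option 1 5, Option 2 13, Option 3 4, Option 4 0, Option 5 6. Option 4 eliminated.
Round 2: Option 1 5, Option 2 13, Option 3 4, Option 5 6. Option 3 eliminated.
Round 3: Option 1 9, Option 2 13, Option 5 6. Option 5 eliminated.
Round 4: Option 1 15, Option 2 13. Option 1 has a majority (≥15).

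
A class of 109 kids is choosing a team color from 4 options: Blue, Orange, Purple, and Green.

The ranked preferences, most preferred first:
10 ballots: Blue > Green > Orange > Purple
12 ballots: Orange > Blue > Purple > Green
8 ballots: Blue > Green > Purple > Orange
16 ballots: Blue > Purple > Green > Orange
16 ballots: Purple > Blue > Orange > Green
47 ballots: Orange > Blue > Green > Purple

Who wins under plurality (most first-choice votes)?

Orange

First-place votes: Blue 34, Orange 59, Purple 16, Green 0.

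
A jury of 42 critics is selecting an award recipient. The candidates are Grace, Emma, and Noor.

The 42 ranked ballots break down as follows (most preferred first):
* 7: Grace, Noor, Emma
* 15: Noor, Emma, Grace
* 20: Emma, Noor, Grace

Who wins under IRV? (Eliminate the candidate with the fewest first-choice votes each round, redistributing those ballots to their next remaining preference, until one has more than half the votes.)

Round 1: Grace 7, Emma 20, Noor 15. Grace eliminated.
Round 2: Emma 20, Noor 22. Noor has a majority (≥22).

Noor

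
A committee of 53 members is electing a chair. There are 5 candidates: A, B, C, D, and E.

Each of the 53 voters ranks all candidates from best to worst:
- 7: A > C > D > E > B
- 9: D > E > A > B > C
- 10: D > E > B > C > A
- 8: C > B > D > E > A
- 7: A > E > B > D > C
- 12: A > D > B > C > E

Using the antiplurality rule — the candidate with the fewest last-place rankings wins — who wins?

Last-place votes: A 18, B 7, C 16, D 0, E 12.

D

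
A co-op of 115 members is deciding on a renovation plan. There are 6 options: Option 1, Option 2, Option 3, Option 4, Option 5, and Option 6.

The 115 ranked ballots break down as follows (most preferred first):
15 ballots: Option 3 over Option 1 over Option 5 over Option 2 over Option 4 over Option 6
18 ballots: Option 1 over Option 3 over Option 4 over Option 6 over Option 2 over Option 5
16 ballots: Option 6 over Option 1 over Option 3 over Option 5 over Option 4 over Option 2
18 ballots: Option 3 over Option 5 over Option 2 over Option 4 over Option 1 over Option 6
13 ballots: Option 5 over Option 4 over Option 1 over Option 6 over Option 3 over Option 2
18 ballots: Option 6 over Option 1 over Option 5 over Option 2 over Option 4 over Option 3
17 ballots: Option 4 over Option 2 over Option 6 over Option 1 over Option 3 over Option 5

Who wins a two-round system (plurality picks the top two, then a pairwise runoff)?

Round 1 first-place votes: Option 1 18, Option 2 0, Option 3 33, Option 4 17, Option 5 13, Option 6 34. Option 6 and Option 3 advance.
Runoff: Option 6 is ranked above Option 3 on 64 ballots, Option 3 above Option 6 on 51.

Option 6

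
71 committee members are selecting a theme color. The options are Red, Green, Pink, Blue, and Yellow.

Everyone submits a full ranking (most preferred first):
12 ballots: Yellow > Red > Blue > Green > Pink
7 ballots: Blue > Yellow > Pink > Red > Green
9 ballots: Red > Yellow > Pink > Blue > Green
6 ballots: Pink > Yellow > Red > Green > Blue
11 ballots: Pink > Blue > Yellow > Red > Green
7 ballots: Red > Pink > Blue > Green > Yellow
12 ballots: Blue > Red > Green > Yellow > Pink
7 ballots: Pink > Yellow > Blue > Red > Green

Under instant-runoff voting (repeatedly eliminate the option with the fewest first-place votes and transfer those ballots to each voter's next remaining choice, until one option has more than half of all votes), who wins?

Red

Round 1: Red 16, Green 0, Pink 24, Blue 19, Yellow 12. Green eliminated.
Round 2: Red 16, Pink 24, Blue 19, Yellow 12. Yellow eliminated.
Round 3: Red 28, Pink 24, Blue 19. Blue eliminated.
Round 4: Red 40, Pink 31. Red has a majority (≥36).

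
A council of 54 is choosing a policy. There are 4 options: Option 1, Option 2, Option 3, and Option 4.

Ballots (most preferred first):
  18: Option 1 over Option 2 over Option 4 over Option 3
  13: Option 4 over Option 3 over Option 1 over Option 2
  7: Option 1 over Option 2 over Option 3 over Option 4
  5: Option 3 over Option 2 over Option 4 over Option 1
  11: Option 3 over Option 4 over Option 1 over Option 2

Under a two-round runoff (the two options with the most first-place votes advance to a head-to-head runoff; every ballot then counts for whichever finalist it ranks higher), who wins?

Round 1 first-place votes: Option 1 25, Option 2 0, Option 3 16, Option 4 13. Option 1 and Option 3 advance.
Runoff: Option 1 is ranked above Option 3 on 25 ballots, Option 3 above Option 1 on 29.

Option 3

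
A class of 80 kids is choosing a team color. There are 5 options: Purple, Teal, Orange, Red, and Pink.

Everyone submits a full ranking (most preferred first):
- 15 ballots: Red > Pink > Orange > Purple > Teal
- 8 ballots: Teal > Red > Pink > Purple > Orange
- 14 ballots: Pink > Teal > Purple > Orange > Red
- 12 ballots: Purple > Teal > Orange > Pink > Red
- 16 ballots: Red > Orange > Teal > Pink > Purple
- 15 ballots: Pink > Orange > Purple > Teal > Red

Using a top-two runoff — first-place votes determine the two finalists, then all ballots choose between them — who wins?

Pink

Round 1 first-place votes: Purple 12, Teal 8, Orange 0, Red 31, Pink 29. Red and Pink advance.
Runoff: Red is ranked above Pink on 39 ballots, Pink above Red on 41.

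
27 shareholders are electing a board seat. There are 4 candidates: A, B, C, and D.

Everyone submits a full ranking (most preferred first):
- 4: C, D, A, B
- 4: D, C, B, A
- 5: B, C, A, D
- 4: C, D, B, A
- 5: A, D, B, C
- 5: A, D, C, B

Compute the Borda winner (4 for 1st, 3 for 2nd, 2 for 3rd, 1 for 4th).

D

A: 4×2 + 4×1 + 5×2 + 4×1 + 5×4 + 5×4 = 66
B: 4×1 + 4×2 + 5×4 + 4×2 + 5×2 + 5×1 = 55
C: 4×4 + 4×3 + 5×3 + 4×4 + 5×1 + 5×2 = 74
D: 4×3 + 4×4 + 5×1 + 4×3 + 5×3 + 5×3 = 75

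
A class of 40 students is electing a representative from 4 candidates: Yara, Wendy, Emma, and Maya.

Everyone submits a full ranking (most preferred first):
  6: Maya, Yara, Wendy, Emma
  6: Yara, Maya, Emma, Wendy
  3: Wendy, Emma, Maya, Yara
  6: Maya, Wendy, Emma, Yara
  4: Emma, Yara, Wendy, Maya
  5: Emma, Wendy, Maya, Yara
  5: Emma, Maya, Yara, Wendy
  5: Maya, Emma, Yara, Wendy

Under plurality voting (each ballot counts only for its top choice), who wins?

Maya

First-place votes: Yara 6, Wendy 3, Emma 14, Maya 17.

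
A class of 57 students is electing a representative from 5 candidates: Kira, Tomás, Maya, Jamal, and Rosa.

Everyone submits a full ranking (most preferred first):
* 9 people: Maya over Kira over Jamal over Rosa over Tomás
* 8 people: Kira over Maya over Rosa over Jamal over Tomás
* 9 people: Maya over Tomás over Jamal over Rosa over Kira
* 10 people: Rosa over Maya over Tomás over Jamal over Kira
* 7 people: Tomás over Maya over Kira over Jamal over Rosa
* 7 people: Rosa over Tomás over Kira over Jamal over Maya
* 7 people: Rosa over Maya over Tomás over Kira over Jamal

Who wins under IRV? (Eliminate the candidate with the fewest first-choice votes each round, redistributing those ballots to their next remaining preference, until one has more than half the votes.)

Maya

Round 1: Kira 8, Tomás 7, Maya 18, Jamal 0, Rosa 24. Jamal eliminated.
Round 2: Kira 8, Tomás 7, Maya 18, Rosa 24. Tomás eliminated.
Round 3: Kira 8, Maya 25, Rosa 24. Kira eliminated.
Round 4: Maya 33, Rosa 24. Maya has a majority (≥29).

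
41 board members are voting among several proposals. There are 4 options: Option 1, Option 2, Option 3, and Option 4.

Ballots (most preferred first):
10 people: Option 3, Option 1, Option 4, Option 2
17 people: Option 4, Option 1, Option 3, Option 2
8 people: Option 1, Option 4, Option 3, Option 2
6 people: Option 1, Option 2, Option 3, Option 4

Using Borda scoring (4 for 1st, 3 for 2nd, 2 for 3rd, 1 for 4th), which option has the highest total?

Option 1: 10×3 + 17×3 + 8×4 + 6×4 = 137
Option 2: 10×1 + 17×1 + 8×1 + 6×3 = 53
Option 3: 10×4 + 17×2 + 8×2 + 6×2 = 102
Option 4: 10×2 + 17×4 + 8×3 + 6×1 = 118

Option 1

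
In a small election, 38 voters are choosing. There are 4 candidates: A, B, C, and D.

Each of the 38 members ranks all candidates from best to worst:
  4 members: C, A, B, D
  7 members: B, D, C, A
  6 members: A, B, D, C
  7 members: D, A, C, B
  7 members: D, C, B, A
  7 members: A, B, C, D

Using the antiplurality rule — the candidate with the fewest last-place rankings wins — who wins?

Last-place votes: A 14, B 7, C 6, D 11.

C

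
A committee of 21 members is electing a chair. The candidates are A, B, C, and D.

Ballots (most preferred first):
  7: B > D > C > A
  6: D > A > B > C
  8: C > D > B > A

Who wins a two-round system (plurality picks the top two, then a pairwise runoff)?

B

Round 1 first-place votes: A 0, B 7, C 8, D 6. C and B advance.
Runoff: C is ranked above B on 8 ballots, B above C on 13.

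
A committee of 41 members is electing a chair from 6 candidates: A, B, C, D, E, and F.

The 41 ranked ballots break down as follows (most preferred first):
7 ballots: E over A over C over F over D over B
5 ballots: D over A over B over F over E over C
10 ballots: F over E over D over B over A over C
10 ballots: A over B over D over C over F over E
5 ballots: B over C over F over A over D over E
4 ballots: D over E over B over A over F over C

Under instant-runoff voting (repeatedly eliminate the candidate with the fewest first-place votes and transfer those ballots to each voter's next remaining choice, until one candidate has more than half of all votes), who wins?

A

Round 1: A 10, B 5, C 0, D 9, E 7, F 10. C eliminated.
Round 2: A 10, B 5, D 9, E 7, F 10. B eliminated.
Round 3: A 10, D 9, E 7, F 15. E eliminated.
Round 4: A 17, D 9, F 15. D eliminated.
Round 5: A 26, F 15. A has a majority (≥21).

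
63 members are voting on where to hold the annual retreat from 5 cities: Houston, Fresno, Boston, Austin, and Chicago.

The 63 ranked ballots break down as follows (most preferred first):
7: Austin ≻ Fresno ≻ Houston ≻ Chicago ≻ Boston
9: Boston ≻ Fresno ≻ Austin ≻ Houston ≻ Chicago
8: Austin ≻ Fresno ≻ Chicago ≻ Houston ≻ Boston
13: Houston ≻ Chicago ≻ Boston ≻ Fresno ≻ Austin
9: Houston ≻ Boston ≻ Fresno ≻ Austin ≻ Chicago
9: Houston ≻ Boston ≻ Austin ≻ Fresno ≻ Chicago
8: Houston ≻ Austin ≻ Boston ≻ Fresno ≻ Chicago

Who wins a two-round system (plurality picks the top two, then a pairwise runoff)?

Houston

Round 1 first-place votes: Houston 39, Fresno 0, Boston 9, Austin 15, Chicago 0. Houston and Austin advance.
Runoff: Houston is ranked above Austin on 39 ballots, Austin above Houston on 24.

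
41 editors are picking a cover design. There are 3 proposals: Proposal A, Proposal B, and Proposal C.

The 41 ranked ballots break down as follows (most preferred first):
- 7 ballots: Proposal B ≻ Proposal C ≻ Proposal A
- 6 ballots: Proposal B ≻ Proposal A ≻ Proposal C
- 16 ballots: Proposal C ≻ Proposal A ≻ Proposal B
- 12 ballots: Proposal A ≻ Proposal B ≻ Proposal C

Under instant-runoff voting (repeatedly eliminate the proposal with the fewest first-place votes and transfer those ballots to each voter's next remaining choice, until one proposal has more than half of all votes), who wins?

Proposal B

Round 1: Proposal A 12, Proposal B 13, Proposal C 16. Proposal A eliminated.
Round 2: Proposal B 25, Proposal C 16. Proposal B has a majority (≥21).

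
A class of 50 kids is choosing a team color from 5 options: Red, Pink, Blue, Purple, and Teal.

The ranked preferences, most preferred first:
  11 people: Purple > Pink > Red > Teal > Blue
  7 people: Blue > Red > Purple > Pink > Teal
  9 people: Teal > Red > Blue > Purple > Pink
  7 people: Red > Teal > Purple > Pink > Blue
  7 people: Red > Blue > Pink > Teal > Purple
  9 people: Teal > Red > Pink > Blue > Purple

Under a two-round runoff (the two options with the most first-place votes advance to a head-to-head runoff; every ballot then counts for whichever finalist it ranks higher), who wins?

Round 1 first-place votes: Red 14, Pink 0, Blue 7, Purple 11, Teal 18. Teal and Red advance.
Runoff: Teal is ranked above Red on 18 ballots, Red above Teal on 32.

Red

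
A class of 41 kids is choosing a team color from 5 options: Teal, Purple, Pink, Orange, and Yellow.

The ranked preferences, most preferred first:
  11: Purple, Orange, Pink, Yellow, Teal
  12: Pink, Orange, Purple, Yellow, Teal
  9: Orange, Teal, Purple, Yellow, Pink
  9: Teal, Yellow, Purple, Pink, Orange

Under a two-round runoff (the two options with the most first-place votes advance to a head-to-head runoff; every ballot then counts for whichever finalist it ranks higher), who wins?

Purple

Round 1 first-place votes: Teal 9, Purple 11, Pink 12, Orange 9, Yellow 0. Pink and Purple advance.
Runoff: Pink is ranked above Purple on 12 ballots, Purple above Pink on 29.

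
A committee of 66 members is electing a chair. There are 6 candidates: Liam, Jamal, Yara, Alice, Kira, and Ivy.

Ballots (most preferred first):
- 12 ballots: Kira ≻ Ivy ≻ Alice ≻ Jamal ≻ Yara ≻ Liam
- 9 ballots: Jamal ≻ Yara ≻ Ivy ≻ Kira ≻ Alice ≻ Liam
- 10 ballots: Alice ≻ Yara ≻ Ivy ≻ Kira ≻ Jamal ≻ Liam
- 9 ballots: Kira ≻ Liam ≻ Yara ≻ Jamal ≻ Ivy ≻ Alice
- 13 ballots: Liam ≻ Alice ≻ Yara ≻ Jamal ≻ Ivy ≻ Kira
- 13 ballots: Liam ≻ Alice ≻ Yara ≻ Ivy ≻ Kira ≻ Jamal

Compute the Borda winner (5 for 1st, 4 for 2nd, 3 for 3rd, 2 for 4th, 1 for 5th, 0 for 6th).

Alice

Liam: 12×0 + 9×0 + 10×0 + 9×4 + 13×5 + 13×5 = 166
Jamal: 12×2 + 9×5 + 10×1 + 9×2 + 13×2 + 13×0 = 123
Yara: 12×1 + 9×4 + 10×4 + 9×3 + 13×3 + 13×3 = 193
Alice: 12×3 + 9×1 + 10×5 + 9×0 + 13×4 + 13×4 = 199
Kira: 12×5 + 9×2 + 10×2 + 9×5 + 13×0 + 13×1 = 156
Ivy: 12×4 + 9×3 + 10×3 + 9×1 + 13×1 + 13×2 = 153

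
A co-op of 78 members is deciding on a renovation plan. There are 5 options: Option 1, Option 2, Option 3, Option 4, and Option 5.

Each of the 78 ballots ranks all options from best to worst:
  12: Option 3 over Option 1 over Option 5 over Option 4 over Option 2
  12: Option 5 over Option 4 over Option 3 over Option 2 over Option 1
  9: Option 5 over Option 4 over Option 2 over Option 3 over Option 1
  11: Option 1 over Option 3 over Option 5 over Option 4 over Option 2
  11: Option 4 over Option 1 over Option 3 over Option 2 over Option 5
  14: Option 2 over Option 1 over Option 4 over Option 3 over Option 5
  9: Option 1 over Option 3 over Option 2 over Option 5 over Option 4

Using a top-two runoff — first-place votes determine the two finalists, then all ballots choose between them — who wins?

Option 1

Round 1 first-place votes: Option 1 20, Option 2 14, Option 3 12, Option 4 11, Option 5 21. Option 5 and Option 1 advance.
Runoff: Option 5 is ranked above Option 1 on 21 ballots, Option 1 above Option 5 on 57.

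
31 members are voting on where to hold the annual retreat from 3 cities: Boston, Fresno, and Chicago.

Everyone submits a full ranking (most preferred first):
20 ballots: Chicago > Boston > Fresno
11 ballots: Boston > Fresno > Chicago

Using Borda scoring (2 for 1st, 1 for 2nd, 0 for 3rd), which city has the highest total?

Boston

Boston: 20×1 + 11×2 = 42
Fresno: 20×0 + 11×1 = 11
Chicago: 20×2 + 11×0 = 40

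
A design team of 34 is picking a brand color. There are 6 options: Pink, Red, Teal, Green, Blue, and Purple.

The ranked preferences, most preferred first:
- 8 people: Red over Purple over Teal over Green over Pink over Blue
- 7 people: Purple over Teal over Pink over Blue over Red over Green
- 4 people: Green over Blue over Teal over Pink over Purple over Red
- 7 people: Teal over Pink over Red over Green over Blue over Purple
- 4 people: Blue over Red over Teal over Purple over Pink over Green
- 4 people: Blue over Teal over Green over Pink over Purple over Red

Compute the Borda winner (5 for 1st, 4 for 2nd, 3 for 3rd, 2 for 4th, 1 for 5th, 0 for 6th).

Teal

Pink: 8×1 + 7×3 + 4×2 + 7×4 + 4×1 + 4×2 = 77
Red: 8×5 + 7×1 + 4×0 + 7×3 + 4×4 + 4×0 = 84
Teal: 8×3 + 7×4 + 4×3 + 7×5 + 4×3 + 4×4 = 127
Green: 8×2 + 7×0 + 4×5 + 7×2 + 4×0 + 4×3 = 62
Blue: 8×0 + 7×2 + 4×4 + 7×1 + 4×5 + 4×5 = 77
Purple: 8×4 + 7×5 + 4×1 + 7×0 + 4×2 + 4×1 = 83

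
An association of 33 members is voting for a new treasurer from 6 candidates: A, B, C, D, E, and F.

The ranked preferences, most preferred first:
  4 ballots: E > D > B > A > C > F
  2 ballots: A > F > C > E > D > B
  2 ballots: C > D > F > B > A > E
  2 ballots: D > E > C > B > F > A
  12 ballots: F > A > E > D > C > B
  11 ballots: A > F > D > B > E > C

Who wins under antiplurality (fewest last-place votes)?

D

Last-place votes: A 2, B 14, C 11, D 0, E 2, F 4.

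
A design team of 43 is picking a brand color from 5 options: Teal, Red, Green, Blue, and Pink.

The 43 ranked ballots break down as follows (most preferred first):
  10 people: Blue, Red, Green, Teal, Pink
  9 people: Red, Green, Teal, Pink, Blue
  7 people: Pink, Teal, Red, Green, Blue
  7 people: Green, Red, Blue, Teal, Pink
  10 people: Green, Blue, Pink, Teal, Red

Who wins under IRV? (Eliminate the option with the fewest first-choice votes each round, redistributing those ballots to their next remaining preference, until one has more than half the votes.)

Red

Round 1: Teal 0, Red 9, Green 17, Blue 10, Pink 7. Teal eliminated.
Round 2: Red 9, Green 17, Blue 10, Pink 7. Pink eliminated.
Round 3: Red 16, Green 17, Blue 10. Blue eliminated.
Round 4: Red 26, Green 17. Red has a majority (≥22).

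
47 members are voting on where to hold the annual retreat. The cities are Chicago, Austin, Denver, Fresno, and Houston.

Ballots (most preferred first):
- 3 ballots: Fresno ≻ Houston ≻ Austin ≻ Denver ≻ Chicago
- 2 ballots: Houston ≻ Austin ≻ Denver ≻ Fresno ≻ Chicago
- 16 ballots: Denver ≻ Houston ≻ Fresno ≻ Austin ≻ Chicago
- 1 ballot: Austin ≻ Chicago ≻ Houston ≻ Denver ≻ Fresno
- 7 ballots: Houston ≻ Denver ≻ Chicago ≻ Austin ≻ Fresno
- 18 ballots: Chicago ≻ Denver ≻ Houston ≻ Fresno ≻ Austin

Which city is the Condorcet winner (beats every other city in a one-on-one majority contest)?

Denver

Denver vs Chicago: 28–19
Denver vs Austin: 41–6
Denver vs Fresno: 44–3
Denver vs Houston: 34–13
Denver beats every other city.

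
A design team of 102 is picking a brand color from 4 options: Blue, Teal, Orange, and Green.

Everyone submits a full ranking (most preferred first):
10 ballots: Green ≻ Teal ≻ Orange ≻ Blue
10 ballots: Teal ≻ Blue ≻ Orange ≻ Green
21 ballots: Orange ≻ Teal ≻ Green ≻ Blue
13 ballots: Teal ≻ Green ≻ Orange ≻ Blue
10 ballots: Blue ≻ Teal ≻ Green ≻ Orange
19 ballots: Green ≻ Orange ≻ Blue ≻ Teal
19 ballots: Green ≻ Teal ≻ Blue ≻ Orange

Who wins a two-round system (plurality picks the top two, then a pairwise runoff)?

Round 1 first-place votes: Blue 10, Teal 23, Orange 21, Green 48. Green and Teal advance.
Runoff: Green is ranked above Teal on 48 ballots, Teal above Green on 54.

Teal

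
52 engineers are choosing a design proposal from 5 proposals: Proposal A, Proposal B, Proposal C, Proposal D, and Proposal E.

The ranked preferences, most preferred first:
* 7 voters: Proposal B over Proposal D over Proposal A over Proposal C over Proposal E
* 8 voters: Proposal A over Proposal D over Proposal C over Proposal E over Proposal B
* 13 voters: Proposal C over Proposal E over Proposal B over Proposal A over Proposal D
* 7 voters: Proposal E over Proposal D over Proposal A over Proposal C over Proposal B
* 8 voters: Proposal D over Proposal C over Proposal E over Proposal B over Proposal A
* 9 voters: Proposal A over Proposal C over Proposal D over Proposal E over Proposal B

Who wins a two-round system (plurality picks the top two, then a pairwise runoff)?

Proposal A

Round 1 first-place votes: Proposal A 17, Proposal B 7, Proposal C 13, Proposal D 8, Proposal E 7. Proposal A and Proposal C advance.
Runoff: Proposal A is ranked above Proposal C on 31 ballots, Proposal C above Proposal A on 21.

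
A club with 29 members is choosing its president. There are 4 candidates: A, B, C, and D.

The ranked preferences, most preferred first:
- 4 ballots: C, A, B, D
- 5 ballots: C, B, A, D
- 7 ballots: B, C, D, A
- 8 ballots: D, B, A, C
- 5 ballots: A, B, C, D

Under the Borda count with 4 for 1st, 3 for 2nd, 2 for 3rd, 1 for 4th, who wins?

A: 4×3 + 5×2 + 7×1 + 8×2 + 5×4 = 65
B: 4×2 + 5×3 + 7×4 + 8×3 + 5×3 = 90
C: 4×4 + 5×4 + 7×3 + 8×1 + 5×2 = 75
D: 4×1 + 5×1 + 7×2 + 8×4 + 5×1 = 60

B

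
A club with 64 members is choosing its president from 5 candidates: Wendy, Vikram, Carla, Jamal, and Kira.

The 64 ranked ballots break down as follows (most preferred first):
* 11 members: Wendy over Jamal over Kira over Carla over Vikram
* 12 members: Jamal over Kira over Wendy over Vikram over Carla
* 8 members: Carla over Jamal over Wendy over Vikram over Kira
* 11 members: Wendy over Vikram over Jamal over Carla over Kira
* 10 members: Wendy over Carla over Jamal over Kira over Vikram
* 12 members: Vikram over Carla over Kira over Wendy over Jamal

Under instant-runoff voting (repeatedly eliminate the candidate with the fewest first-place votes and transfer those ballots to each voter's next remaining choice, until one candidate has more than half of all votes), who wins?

Wendy

Round 1: Wendy 32, Vikram 12, Carla 8, Jamal 12, Kira 0. Kira eliminated.
Round 2: Wendy 32, Vikram 12, Carla 8, Jamal 12. Carla eliminated.
Round 3: Wendy 32, Vikram 12, Jamal 20. Vikram eliminated.
Round 4: Wendy 44, Jamal 20. Wendy has a majority (≥33).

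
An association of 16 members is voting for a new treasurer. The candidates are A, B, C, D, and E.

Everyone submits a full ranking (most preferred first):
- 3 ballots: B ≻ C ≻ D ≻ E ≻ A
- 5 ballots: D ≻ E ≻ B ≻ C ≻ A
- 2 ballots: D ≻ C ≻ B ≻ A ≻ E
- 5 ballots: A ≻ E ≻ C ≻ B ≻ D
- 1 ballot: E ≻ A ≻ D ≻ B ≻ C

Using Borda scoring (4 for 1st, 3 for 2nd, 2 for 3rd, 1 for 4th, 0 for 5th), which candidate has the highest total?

A: 3×0 + 5×0 + 2×1 + 5×4 + 1×3 = 25
B: 3×4 + 5×2 + 2×2 + 5×1 + 1×1 = 32
C: 3×3 + 5×1 + 2×3 + 5×2 + 1×0 = 30
D: 3×2 + 5×4 + 2×4 + 5×0 + 1×2 = 36
E: 3×1 + 5×3 + 2×0 + 5×3 + 1×4 = 37

E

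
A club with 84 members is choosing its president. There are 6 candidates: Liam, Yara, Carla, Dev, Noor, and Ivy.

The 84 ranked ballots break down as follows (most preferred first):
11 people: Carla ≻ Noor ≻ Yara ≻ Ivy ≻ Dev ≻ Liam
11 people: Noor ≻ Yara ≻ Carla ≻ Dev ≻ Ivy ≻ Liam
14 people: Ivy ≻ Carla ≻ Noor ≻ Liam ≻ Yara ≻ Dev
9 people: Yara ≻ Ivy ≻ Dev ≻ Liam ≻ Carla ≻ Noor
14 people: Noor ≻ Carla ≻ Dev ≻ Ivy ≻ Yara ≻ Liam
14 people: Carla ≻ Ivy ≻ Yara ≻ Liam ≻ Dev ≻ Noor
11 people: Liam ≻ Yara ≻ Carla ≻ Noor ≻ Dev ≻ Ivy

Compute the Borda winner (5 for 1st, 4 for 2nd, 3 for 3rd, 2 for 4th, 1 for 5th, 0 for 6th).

Carla

Liam: 11×0 + 11×0 + 14×2 + 9×2 + 14×0 + 14×2 + 11×5 = 129
Yara: 11×3 + 11×4 + 14×1 + 9×5 + 14×1 + 14×3 + 11×4 = 236
Carla: 11×5 + 11×3 + 14×4 + 9×1 + 14×4 + 14×5 + 11×3 = 312
Dev: 11×1 + 11×2 + 14×0 + 9×3 + 14×3 + 14×1 + 11×1 = 127
Noor: 11×4 + 11×5 + 14×3 + 9×0 + 14×5 + 14×0 + 11×2 = 233
Ivy: 11×2 + 11×1 + 14×5 + 9×4 + 14×2 + 14×4 + 11×0 = 223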